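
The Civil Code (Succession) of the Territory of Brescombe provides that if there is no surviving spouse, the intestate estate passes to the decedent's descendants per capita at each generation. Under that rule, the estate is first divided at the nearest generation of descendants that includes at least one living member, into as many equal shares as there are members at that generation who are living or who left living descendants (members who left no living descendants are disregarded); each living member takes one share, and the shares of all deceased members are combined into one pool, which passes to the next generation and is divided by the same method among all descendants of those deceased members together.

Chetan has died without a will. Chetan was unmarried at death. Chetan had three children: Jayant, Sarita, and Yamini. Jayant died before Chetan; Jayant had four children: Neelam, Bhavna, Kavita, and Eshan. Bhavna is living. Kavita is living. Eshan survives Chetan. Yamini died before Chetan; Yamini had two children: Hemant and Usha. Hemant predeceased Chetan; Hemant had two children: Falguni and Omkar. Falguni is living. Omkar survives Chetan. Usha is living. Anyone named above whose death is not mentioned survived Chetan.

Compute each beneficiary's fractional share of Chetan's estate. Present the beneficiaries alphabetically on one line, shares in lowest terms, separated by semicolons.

Bhavna 1/9; Eshan 1/9; Falguni 1/18; Kavita 1/9; Neelam 1/9; Omkar 1/18; Sarita 1/3; Usha 1/9

There is no surviving spouse, so the entire estate passes to Chetan's descendants per capita at each generation.
At generation 1 (Jayant, Sarita, Yamini) there are 3 shares of (1)/3 = 1/3 each.
Living: Sarita — each takes 1/3.
Deceased: Jayant and Yamini. Their combined 2/3 is pooled and carried to generation 2.
At generation 2 (Neelam, Bhavna, Kavita, Eshan, Hemant, Usha) there are 6 shares of (2/3)/6 = 1/9 each.
Living: Neelam, Bhavna, Kavita, Eshan, and Usha — each takes 1/9.
Deceased: Hemant. That 1/9 share is carried to generation 3.
At generation 3 (Falguni, Omkar) there are 2 shares of (1/9)/2 = 1/18 each.
Living: Falguni and Omkar — each takes 1/18.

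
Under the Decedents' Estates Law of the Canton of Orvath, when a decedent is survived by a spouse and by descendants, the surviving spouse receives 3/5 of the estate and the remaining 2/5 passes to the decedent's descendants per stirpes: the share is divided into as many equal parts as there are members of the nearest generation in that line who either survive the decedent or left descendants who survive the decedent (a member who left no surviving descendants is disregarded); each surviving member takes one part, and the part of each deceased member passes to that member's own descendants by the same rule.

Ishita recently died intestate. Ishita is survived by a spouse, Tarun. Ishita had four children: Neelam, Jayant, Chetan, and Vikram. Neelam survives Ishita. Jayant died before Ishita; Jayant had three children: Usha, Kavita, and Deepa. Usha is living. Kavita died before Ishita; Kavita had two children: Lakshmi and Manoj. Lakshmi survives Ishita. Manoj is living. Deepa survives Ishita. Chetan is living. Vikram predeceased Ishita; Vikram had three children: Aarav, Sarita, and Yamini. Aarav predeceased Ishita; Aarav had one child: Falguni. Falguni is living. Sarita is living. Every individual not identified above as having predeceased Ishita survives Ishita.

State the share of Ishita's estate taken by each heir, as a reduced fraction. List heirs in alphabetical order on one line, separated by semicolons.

Tarun, as surviving spouse, takes 3/5.
The remaining 2/5 passes to Ishita's descendants per stirpes.
The 2/5 is divided into 4 equal shares of 1/10 among Neelam, Jayant, Chetan, Vikram.
Neelam is living and takes 1/10.
Jayant predeceased; the 1/10 allotted to Jayant's branch passes to Jayant's issue by representation.
The 1/10 is divided into 3 equal shares of 1/30 among Usha, Kavita, Deepa.
Usha is living and takes 1/30.
Kavita predeceased; the 1/30 allotted to Kavita's branch passes to Kavita's issue by representation.
The 1/30 is divided into 2 equal shares of 1/60 among Lakshmi, Manoj.
Lakshmi is living and takes 1/60.
Manoj is living and takes 1/60.
Deepa is living and takes 1/30.
Chetan is living and takes 1/10.
Vikram predeceased; the 1/10 allotted to Vikram's branch passes to Vikram's issue by representation.
The 1/10 is divided into 3 equal shares of 1/30 among Aarav, Sarita, Yamini.
Aarav predeceased; the 1/30 allotted to Aarav's branch passes to Aarav's issue by representation.
Falguni is the sole taker at this level and receives the full 1/30.
Sarita is living and takes 1/30.
Yamini is living and takes 1/30.

Chetan 1/10; Deepa 1/30; Falguni 1/30; Lakshmi 1/60; Manoj 1/60; Neelam 1/10; Sarita 1/30; Tarun 3/5; Usha 1/30; Yamini 1/30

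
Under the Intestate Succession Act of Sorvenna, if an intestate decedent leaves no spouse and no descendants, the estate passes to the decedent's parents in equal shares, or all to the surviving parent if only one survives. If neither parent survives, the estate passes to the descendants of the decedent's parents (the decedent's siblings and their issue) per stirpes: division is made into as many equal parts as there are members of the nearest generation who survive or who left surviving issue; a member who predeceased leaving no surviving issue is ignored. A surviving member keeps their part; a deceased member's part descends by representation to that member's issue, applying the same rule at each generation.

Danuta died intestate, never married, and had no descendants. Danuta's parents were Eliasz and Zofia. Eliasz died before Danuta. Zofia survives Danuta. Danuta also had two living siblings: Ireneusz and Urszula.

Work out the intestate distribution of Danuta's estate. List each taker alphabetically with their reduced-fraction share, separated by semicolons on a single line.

Zofia 1

Only one parent, Zofia, survives, so Zofia takes the entire estate. The siblings take nothing because a surviving parent has priority.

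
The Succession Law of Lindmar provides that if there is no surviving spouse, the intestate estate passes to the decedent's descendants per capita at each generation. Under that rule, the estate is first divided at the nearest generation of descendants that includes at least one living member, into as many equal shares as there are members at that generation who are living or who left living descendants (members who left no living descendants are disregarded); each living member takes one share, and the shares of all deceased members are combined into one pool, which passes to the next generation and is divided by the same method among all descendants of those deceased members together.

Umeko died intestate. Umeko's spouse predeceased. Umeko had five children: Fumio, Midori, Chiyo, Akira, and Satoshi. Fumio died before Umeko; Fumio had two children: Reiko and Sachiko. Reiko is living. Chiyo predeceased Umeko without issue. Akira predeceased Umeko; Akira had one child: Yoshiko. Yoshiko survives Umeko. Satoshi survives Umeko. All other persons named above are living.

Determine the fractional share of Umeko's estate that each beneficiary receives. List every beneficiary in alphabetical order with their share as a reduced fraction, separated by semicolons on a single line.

Midori 1/4; Reiko 1/6; Sachiko 1/6; Satoshi 1/4; Yoshiko 1/6

There is no surviving spouse, so the entire estate passes to Umeko's descendants per capita at each generation.
At generation 1 (Fumio, Midori, Akira, Satoshi) there are 4 shares of (1)/4 = 1/4 each.
Living: Midori and Satoshi — each takes 1/4.
Deceased: Fumio and Akira. Their combined 1/2 is pooled and carried to generation 2.
At generation 2 (Reiko, Sachiko, Yoshiko) there are 3 shares of (1/2)/3 = 1/6 each.
Living: Reiko, Sachiko, and Yoshiko — each takes 1/6.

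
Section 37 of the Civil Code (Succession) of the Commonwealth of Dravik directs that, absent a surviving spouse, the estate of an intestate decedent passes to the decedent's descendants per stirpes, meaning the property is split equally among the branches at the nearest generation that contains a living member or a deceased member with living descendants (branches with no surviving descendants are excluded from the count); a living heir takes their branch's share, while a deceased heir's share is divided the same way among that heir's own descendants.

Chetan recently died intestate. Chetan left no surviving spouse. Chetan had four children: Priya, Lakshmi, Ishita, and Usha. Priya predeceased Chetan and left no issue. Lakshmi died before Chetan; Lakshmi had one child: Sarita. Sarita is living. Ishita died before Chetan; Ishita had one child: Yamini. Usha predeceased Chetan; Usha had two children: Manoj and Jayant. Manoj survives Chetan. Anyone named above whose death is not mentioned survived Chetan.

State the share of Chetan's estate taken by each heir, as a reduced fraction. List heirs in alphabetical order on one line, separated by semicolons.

There is no surviving spouse, so the entire estate passes to Chetan's descendants per stirpes.
Priya left no surviving issue, so that branch lapses and is disregarded.
The estate is divided into 3 equal shares of 1/3 among Lakshmi, Ishita, Usha.
Lakshmi predeceased; the 1/3 allotted to Lakshmi's branch passes to Lakshmi's issue by representation.
Sarita is the sole taker at this level and receives the full 1/3.
Ishita predeceased; the 1/3 allotted to Ishita's branch passes to Ishita's issue by representation.
Yamini is the sole taker at this level and receives the full 1/3.
Usha predeceased; the 1/3 allotted to Usha's branch passes to Usha's issue by representation.
The 1/3 is divided into 2 equal shares of 1/6 among Manoj, Jayant.
Manoj is living and takes 1/6.
Jayant is living and takes 1/6.

Jayant 1/6; Manoj 1/6; Sarita 1/3; Yamini 1/3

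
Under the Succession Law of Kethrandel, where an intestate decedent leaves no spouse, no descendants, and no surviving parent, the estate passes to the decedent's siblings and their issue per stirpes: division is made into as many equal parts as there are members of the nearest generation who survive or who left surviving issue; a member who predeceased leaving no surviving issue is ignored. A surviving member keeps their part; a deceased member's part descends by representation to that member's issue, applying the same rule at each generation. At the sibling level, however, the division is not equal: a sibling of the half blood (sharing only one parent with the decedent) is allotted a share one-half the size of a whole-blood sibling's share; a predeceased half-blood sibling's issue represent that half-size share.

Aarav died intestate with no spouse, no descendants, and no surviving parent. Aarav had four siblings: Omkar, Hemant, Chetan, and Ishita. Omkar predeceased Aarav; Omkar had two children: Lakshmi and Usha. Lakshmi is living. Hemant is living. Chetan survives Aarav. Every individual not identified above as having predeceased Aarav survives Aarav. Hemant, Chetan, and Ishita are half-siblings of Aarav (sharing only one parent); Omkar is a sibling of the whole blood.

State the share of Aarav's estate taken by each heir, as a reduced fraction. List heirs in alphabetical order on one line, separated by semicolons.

No spouse, descendants, or parent survives, so the estate passes to Aarav's siblings per stirpes.
Half-blood siblings count for one-half the weight of whole-blood siblings at the initial division.
Dividing 1 in proportion to weights (total weight 5/2): Omkar (weight 1) → 2/5; Hemant (weight 1/2) → 1/5; Chetan (weight 1/2) → 1/5; Ishita (weight 1/2) → 1/5.
Omkar predeceased; the 2/5 allotted to Omkar's branch passes to Omkar's issue by representation.
The 2/5 is divided into 2 equal shares of 1/5 among Lakshmi, Usha.
Lakshmi is living and takes 1/5.
Usha is living and takes 1/5.
Hemant is living and takes 1/5.
Chetan is living and takes 1/5.
Ishita is living and takes 1/5.

Chetan 1/5; Hemant 1/5; Ishita 1/5; Lakshmi 1/5; Usha 1/5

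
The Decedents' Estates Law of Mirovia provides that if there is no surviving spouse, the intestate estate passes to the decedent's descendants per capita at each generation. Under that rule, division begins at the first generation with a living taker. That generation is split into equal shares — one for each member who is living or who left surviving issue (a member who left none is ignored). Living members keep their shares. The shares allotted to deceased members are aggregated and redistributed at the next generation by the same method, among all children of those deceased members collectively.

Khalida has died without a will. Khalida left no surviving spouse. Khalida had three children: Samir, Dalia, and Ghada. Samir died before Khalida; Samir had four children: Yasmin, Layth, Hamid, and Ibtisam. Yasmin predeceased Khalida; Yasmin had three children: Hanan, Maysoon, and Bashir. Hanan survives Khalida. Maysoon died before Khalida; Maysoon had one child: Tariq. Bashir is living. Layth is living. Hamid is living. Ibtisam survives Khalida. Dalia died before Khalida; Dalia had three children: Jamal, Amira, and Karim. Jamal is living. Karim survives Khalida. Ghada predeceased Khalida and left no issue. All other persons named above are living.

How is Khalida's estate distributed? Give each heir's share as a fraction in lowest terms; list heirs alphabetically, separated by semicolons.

There is no surviving spouse, so the entire estate passes to Khalida's descendants per capita at each generation.
No one at generation 1 (Samir, Dalia) is living; moving to the next generation.
At generation 2 (Yasmin, Layth, Hamid, Ibtisam, Jamal, Amira, Karim) there are 7 shares of (1)/7 = 1/7 each.
Living: Layth, Hamid, Ibtisam, Jamal, Amira, and Karim — each takes 1/7.
Deceased: Yasmin. That 1/7 share is carried to generation 3.
At generation 3 (Hanan, Maysoon, Bashir) there are 3 shares of (1/7)/3 = 1/21 each.
Living: Hanan and Bashir — each takes 1/21.
Deceased: Maysoon. That 1/21 share is carried to generation 4.
At generation 4 (Tariq) there are 1 shares of (1/21)/1 = 1/21 each.
Living: Tariq — each takes 1/21.

Amira 1/7; Bashir 1/21; Hamid 1/7; Hanan 1/21; Ibtisam 1/7; Jamal 1/7; Karim 1/7; Layth 1/7; Tariq 1/21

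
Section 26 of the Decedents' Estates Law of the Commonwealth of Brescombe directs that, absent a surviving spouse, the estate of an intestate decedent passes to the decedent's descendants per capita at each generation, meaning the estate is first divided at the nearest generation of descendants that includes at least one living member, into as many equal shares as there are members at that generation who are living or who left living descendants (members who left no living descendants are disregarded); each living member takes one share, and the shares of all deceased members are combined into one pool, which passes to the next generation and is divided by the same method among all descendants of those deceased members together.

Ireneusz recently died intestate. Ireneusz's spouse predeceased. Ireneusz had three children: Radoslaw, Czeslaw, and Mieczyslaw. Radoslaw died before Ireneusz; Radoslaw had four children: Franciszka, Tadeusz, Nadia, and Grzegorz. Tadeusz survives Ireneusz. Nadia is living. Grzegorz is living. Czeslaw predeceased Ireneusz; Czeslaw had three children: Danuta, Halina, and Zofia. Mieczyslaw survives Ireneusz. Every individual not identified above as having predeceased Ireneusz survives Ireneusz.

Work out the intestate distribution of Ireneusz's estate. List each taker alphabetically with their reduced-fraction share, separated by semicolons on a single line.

Danuta 2/21; Franciszka 2/21; Grzegorz 2/21; Halina 2/21; Mieczyslaw 1/3; Nadia 2/21; Tadeusz 2/21; Zofia 2/21

There is no surviving spouse, so the entire estate passes to Ireneusz's descendants per capita at each generation.
At generation 1 (Radoslaw, Czeslaw, Mieczyslaw) there are 3 shares of (1)/3 = 1/3 each.
Living: Mieczyslaw — each takes 1/3.
Deceased: Radoslaw and Czeslaw. Their combined 2/3 is pooled and carried to generation 2.
At generation 2 (Franciszka, Tadeusz, Nadia, Grzegorz, Danuta, Halina, Zofia) there are 7 shares of (2/3)/7 = 2/21 each.
Living: Franciszka, Tadeusz, Nadia, Grzegorz, Danuta, Halina, and Zofia — each takes 2/21.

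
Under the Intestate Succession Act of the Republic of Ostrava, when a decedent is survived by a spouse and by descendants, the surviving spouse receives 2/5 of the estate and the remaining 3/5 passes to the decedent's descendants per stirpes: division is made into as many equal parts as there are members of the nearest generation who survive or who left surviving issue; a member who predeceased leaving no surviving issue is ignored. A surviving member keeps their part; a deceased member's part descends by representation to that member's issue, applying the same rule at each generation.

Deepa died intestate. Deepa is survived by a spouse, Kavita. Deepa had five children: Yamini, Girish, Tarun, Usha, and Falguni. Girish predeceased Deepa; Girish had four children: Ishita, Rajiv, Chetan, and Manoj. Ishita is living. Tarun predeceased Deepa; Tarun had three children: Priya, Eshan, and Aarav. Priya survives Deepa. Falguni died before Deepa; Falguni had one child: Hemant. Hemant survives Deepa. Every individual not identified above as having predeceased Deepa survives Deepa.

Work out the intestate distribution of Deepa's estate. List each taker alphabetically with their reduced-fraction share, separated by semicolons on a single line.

Kavita, as surviving spouse, takes 2/5.
The remaining 3/5 passes to Deepa's descendants per stirpes.
The 3/5 is divided into 5 equal shares of 3/25 among Yamini, Girish, Tarun, Usha, Falguni.
Yamini is living and takes 3/25.
Girish predeceased; the 3/25 allotted to Girish's branch passes to Girish's issue by representation.
The 3/25 is divided into 4 equal shares of 3/100 among Ishita, Rajiv, Chetan, Manoj.
Ishita is living and takes 3/100.
Rajiv is living and takes 3/100.
Chetan is living and takes 3/100.
Manoj is living and takes 3/100.
Tarun predeceased; the 3/25 allotted to Tarun's branch passes to Tarun's issue by representation.
The 3/25 is divided into 3 equal shares of 1/25 among Priya, Eshan, Aarav.
Priya is living and takes 1/25.
Eshan is living and takes 1/25.
Aarav is living and takes 1/25.
Usha is living and takes 3/25.
Falguni predeceased; the 3/25 allotted to Falguni's branch passes to Falguni's issue by representation.
Hemant is the sole taker at this level and receives the full 3/25.

Aarav 1/25; Chetan 3/100; Eshan 1/25; Hemant 3/25; Ishita 3/100; Kavita 2/5; Manoj 3/100; Priya 1/25; Rajiv 3/100; Usha 3/25; Yamini 3/25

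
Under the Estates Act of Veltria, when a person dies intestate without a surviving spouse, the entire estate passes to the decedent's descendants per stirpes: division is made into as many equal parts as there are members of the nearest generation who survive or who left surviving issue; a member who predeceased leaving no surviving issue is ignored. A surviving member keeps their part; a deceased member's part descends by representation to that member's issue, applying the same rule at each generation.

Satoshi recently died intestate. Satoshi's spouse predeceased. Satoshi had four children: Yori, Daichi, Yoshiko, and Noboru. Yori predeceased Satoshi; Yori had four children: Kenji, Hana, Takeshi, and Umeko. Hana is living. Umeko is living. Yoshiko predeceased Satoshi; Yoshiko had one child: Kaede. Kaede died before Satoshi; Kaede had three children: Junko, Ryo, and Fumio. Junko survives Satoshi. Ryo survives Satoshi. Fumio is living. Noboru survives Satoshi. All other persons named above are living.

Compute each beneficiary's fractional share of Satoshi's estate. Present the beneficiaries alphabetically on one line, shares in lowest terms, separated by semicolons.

Daichi 1/4; Fumio 1/12; Hana 1/16; Junko 1/12; Kenji 1/16; Noboru 1/4; Ryo 1/12; Takeshi 1/16; Umeko 1/16

There is no surviving spouse, so the entire estate passes to Satoshi's descendants per stirpes.
The estate is divided into 4 equal shares of 1/4 among Yori, Daichi, Yoshiko, Noboru.
Yori predeceased; the 1/4 allotted to Yori's branch passes to Yori's issue by representation.
The 1/4 is divided into 4 equal shares of 1/16 among Kenji, Hana, Takeshi, Umeko.
Kenji is living and takes 1/16.
Hana is living and takes 1/16.
Takeshi is living and takes 1/16.
Umeko is living and takes 1/16.
Daichi is living and takes 1/4.
Yoshiko predeceased; the 1/4 allotted to Yoshiko's branch passes to Yoshiko's issue by representation.
Kaede's line is the sole branch at this level, so the full 1/4 passes to Kaede's issue by representation.
The 1/4 is divided into 3 equal shares of 1/12 among Junko, Ryo, Fumio.
Junko is living and takes 1/12.
Ryo is living and takes 1/12.
Fumio is living and takes 1/12.
Noboru is living and takes 1/4.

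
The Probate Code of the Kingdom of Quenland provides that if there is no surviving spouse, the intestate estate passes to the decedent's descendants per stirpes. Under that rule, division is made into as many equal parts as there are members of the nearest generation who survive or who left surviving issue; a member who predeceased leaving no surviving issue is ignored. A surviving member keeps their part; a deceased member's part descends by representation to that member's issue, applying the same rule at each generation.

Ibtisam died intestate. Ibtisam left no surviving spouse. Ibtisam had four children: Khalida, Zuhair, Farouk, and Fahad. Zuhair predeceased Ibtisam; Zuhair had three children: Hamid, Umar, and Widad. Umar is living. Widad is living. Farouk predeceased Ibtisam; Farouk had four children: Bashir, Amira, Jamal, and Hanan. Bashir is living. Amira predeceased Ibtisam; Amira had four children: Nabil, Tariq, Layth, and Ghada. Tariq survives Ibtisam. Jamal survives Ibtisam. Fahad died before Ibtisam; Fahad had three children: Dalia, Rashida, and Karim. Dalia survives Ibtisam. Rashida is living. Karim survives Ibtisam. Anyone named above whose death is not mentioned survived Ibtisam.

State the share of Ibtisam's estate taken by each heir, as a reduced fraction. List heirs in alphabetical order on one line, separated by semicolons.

Bashir 1/16; Dalia 1/12; Ghada 1/64; Hamid 1/12; Hanan 1/16; Jamal 1/16; Karim 1/12; Khalida 1/4; Layth 1/64; Nabil 1/64; Rashida 1/12; Tariq 1/64; Umar 1/12; Widad 1/12

There is no surviving spouse, so the entire estate passes to Ibtisam's descendants per stirpes.
The estate is divided into 4 equal shares of 1/4 among Khalida, Zuhair, Farouk, Fahad.
Khalida is living and takes 1/4.
Zuhair predeceased; the 1/4 allotted to Zuhair's branch passes to Zuhair's issue by representation.
The 1/4 is divided into 3 equal shares of 1/12 among Hamid, Umar, Widad.
Hamid is living and takes 1/12.
Umar is living and takes 1/12.
Widad is living and takes 1/12.
Farouk predeceased; the 1/4 allotted to Farouk's branch passes to Farouk's issue by representation.
The 1/4 is divided into 4 equal shares of 1/16 among Bashir, Amira, Jamal, Hanan.
Bashir is living and takes 1/16.
Amira predeceased; the 1/16 allotted to Amira's branch passes to Amira's issue by representation.
The 1/16 is divided into 4 equal shares of 1/64 among Nabil, Tariq, Layth, Ghada.
Nabil is living and takes 1/64.
Tariq is living and takes 1/64.
Layth is living and takes 1/64.
Ghada is living and takes 1/64.
Jamal is living and takes 1/16.
Hanan is living and takes 1/16.
Fahad predeceased; the 1/4 allotted to Fahad's branch passes to Fahad's issue by representation.
The 1/4 is divided into 3 equal shares of 1/12 among Dalia, Rashida, Karim.
Dalia is living and takes 1/12.
Rashida is living and takes 1/12.
Karim is living and takes 1/12.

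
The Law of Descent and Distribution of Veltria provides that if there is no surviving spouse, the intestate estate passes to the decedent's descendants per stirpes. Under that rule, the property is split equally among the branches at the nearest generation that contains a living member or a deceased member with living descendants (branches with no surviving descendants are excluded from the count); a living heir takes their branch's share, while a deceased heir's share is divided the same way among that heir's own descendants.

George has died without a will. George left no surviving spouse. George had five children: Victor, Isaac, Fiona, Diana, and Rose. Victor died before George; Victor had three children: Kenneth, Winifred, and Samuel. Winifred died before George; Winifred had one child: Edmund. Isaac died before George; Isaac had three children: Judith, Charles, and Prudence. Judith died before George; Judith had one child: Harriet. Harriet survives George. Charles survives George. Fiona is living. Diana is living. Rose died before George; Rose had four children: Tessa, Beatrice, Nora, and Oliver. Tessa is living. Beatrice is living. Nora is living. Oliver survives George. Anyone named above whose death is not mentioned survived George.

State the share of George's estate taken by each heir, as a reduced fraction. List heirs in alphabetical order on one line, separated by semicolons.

Beatrice 1/20; Charles 1/15; Diana 1/5; Edmund 1/15; Fiona 1/5; Harriet 1/15; Kenneth 1/15; Nora 1/20; Oliver 1/20; Prudence 1/15; Samuel 1/15; Tessa 1/20

There is no surviving spouse, so the entire estate passes to George's descendants per stirpes.
The estate is divided into 5 equal shares of 1/5 among Victor, Isaac, Fiona, Diana, Rose.
Victor predeceased; the 1/5 allotted to Victor's branch passes to Victor's issue by representation.
The 1/5 is divided into 3 equal shares of 1/15 among Kenneth, Winifred, Samuel.
Kenneth is living and takes 1/15.
Winifred predeceased; the 1/15 allotted to Winifred's branch passes to Winifred's issue by representation.
Edmund is the sole taker at this level and receives the full 1/15.
Samuel is living and takes 1/15.
Isaac predeceased; the 1/5 allotted to Isaac's branch passes to Isaac's issue by representation.
The 1/5 is divided into 3 equal shares of 1/15 among Judith, Charles, Prudence.
Judith predeceased; the 1/15 allotted to Judith's branch passes to Judith's issue by representation.
Harriet is the sole taker at this level and receives the full 1/15.
Charles is living and takes 1/15.
Prudence is living and takes 1/15.
Fiona is living and takes 1/5.
Diana is living and takes 1/5.
Rose predeceased; the 1/5 allotted to Rose's branch passes to Rose's issue by representation.
The 1/5 is divided into 4 equal shares of 1/20 among Tessa, Beatrice, Nora, Oliver.
Tessa is living and takes 1/20.
Beatrice is living and takes 1/20.
Nora is living and takes 1/20.
Oliver is living and takes 1/20.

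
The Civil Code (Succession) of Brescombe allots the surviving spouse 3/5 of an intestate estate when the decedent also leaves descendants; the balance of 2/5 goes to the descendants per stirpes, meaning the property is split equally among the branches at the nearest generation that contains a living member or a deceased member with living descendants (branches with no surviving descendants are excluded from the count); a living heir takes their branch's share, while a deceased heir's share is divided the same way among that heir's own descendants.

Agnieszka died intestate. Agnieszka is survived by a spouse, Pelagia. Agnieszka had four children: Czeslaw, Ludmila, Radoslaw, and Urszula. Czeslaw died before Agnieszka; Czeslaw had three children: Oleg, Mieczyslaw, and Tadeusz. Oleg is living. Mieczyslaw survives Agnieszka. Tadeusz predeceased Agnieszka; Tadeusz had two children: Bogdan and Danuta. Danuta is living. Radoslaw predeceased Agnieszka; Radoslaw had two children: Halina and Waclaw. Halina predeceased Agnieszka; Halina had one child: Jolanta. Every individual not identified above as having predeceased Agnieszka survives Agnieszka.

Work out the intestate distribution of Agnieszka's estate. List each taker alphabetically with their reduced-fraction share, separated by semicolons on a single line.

Pelagia, as surviving spouse, takes 3/5.
The remaining 2/5 passes to Agnieszka's descendants per stirpes.
The 2/5 is divided into 4 equal shares of 1/10 among Czeslaw, Ludmila, Radoslaw, Urszula.
Czeslaw predeceased; the 1/10 allotted to Czeslaw's branch passes to Czeslaw's issue by representation.
The 1/10 is divided into 3 equal shares of 1/30 among Oleg, Mieczyslaw, Tadeusz.
Oleg is living and takes 1/30.
Mieczyslaw is living and takes 1/30.
Tadeusz predeceased; the 1/30 allotted to Tadeusz's branch passes to Tadeusz's issue by representation.
The 1/30 is divided into 2 equal shares of 1/60 among Bogdan, Danuta.
Bogdan is living and takes 1/60.
Danuta is living and takes 1/60.
Ludmila is living and takes 1/10.
Radoslaw predeceased; the 1/10 allotted to Radoslaw's branch passes to Radoslaw's issue by representation.
The 1/10 is divided into 2 equal shares of 1/20 among Halina, Waclaw.
Halina predeceased; the 1/20 allotted to Halina's branch passes to Halina's issue by representation.
Jolanta is the sole taker at this level and receives the full 1/20.
Waclaw is living and takes 1/20.
Urszula is living and takes 1/10.

Bogdan 1/60; Danuta 1/60; Jolanta 1/20; Ludmila 1/10; Mieczyslaw 1/30; Oleg 1/30; Pelagia 3/5; Urszula 1/10; Waclaw 1/20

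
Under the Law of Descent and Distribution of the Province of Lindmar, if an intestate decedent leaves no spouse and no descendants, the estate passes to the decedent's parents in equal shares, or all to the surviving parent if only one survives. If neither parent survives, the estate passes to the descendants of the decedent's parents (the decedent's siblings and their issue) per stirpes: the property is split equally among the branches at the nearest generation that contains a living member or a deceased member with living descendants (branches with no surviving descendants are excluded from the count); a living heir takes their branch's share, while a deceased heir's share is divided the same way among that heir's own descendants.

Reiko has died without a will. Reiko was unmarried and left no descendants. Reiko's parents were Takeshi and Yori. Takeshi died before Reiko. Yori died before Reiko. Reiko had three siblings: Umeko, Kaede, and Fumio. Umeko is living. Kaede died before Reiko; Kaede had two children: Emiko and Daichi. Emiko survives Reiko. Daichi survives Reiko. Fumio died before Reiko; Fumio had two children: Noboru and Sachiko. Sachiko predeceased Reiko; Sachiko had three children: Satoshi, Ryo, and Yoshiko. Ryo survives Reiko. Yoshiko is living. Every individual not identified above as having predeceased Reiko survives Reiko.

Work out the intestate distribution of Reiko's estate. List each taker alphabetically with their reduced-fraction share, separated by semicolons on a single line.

Neither parent survives and there are no descendants, so the estate passes to Reiko's siblings and their issue per stirpes.
The estate is divided into 3 equal shares of 1/3 among Umeko, Kaede, Fumio.
Umeko is living and takes 1/3.
Kaede predeceased; the 1/3 allotted to Kaede's branch passes to Kaede's issue by representation.
The 1/3 is divided into 2 equal shares of 1/6 among Emiko, Daichi.
Emiko is living and takes 1/6.
Daichi is living and takes 1/6.
Fumio predeceased; the 1/3 allotted to Fumio's branch passes to Fumio's issue by representation.
The 1/3 is divided into 2 equal shares of 1/6 among Noboru, Sachiko.
Noboru is living and takes 1/6.
Sachiko predeceased; the 1/6 allotted to Sachiko's branch passes to Sachiko's issue by representation.
The 1/6 is divided into 3 equal shares of 1/18 among Satoshi, Ryo, Yoshiko.
Satoshi is living and takes 1/18.
Ryo is living and takes 1/18.
Yoshiko is living and takes 1/18.

Daichi 1/6; Emiko 1/6; Noboru 1/6; Ryo 1/18; Satoshi 1/18; Umeko 1/3; Yoshiko 1/18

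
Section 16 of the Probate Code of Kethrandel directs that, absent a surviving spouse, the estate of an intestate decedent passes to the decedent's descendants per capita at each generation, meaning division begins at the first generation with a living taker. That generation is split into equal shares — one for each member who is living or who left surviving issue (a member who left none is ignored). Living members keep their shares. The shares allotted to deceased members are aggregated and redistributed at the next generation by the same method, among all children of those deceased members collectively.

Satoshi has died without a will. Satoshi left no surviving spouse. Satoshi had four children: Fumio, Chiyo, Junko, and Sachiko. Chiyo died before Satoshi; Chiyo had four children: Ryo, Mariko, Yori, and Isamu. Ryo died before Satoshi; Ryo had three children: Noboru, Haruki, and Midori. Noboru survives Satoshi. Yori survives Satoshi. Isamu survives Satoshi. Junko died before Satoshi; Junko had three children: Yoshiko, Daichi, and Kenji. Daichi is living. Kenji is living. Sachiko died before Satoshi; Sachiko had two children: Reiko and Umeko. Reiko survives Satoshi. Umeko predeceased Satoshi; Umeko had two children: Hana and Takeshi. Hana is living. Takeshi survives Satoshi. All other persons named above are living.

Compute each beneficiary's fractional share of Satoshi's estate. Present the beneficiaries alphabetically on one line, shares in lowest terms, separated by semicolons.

Daichi 1/12; Fumio 1/4; Hana 1/30; Haruki 1/30; Isamu 1/12; Kenji 1/12; Mariko 1/12; Midori 1/30; Noboru 1/30; Reiko 1/12; Takeshi 1/30; Yori 1/12; Yoshiko 1/12

There is no surviving spouse, so the entire estate passes to Satoshi's descendants per capita at each generation.
At generation 1 (Fumio, Chiyo, Junko, Sachiko) there are 4 shares of (1)/4 = 1/4 each.
Living: Fumio — each takes 1/4.
Deceased: Chiyo, Junko, and Sachiko. Their combined 3/4 is pooled and carried to generation 2.
At generation 2 (Ryo, Mariko, Yori, Isamu, Yoshiko, Daichi, Kenji, Reiko, Umeko) there are 9 shares of (3/4)/9 = 1/12 each.
Living: Mariko, Yori, Isamu, Yoshiko, Daichi, Kenji, and Reiko — each takes 1/12.
Deceased: Ryo and Umeko. Their combined 1/6 is pooled and carried to generation 3.
At generation 3 (Noboru, Haruki, Midori, Hana, Takeshi) there are 5 shares of (1/6)/5 = 1/30 each.
Living: Noboru, Haruki, Midori, Hana, and Takeshi — each takes 1/30.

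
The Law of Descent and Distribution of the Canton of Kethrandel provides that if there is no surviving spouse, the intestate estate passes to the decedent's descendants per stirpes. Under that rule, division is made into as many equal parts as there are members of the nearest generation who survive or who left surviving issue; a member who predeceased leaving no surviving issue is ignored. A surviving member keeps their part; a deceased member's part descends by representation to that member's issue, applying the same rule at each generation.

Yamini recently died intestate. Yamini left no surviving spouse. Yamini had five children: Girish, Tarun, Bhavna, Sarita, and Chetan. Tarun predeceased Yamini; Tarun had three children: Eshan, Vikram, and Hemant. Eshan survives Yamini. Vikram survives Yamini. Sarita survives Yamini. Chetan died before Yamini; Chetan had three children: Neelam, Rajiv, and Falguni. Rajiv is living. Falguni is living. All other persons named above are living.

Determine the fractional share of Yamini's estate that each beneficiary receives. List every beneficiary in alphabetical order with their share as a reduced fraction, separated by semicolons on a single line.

Bhavna 1/5; Eshan 1/15; Falguni 1/15; Girish 1/5; Hemant 1/15; Neelam 1/15; Rajiv 1/15; Sarita 1/5; Vikram 1/15

There is no surviving spouse, so the entire estate passes to Yamini's descendants per stirpes.
The estate is divided into 5 equal shares of 1/5 among Girish, Tarun, Bhavna, Sarita, Chetan.
Girish is living and takes 1/5.
Tarun predeceased; the 1/5 allotted to Tarun's branch passes to Tarun's issue by representation.
The 1/5 is divided into 3 equal shares of 1/15 among Eshan, Vikram, Hemant.
Eshan is living and takes 1/15.
Vikram is living and takes 1/15.
Hemant is living and takes 1/15.
Bhavna is living and takes 1/5.
Sarita is living and takes 1/5.
Chetan predeceased; the 1/5 allotted to Chetan's branch passes to Chetan's issue by representation.
The 1/5 is divided into 3 equal shares of 1/15 among Neelam, Rajiv, Falguni.
Neelam is living and takes 1/15.
Rajiv is living and takes 1/15.
Falguni is living and takes 1/15.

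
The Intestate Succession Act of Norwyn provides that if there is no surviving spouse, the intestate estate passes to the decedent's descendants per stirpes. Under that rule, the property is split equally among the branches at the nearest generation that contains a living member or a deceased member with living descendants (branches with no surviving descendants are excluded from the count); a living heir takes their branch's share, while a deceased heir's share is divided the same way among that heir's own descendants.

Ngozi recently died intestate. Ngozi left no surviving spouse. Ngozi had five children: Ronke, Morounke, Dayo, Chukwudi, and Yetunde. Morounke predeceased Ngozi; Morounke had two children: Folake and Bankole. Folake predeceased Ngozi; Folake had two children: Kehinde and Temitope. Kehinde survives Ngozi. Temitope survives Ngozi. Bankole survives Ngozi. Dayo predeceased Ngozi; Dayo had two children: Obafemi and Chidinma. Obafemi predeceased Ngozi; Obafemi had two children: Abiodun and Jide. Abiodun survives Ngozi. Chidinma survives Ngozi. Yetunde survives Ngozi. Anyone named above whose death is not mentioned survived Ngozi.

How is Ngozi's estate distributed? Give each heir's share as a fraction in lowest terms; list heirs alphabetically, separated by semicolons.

Abiodun 1/20; Bankole 1/10; Chidinma 1/10; Chukwudi 1/5; Jide 1/20; Kehinde 1/20; Ronke 1/5; Temitope 1/20; Yetunde 1/5

There is no surviving spouse, so the entire estate passes to Ngozi's descendants per stirpes.
The estate is divided into 5 equal shares of 1/5 among Ronke, Morounke, Dayo, Chukwudi, Yetunde.
Ronke is living and takes 1/5.
Morounke predeceased; the 1/5 allotted to Morounke's branch passes to Morounke's issue by representation.
The 1/5 is divided into 2 equal shares of 1/10 among Folake, Bankole.
Folake predeceased; the 1/10 allotted to Folake's branch passes to Folake's issue by representation.
The 1/10 is divided into 2 equal shares of 1/20 among Kehinde, Temitope.
Kehinde is living and takes 1/20.
Temitope is living and takes 1/20.
Bankole is living and takes 1/10.
Dayo predeceased; the 1/5 allotted to Dayo's branch passes to Dayo's issue by representation.
The 1/5 is divided into 2 equal shares of 1/10 among Obafemi, Chidinma.
Obafemi predeceased; the 1/10 allotted to Obafemi's branch passes to Obafemi's issue by representation.
The 1/10 is divided into 2 equal shares of 1/20 among Abiodun, Jide.
Abiodun is living and takes 1/20.
Jide is living and takes 1/20.
Chidinma is living and takes 1/10.
Chukwudi is living and takes 1/5.
Yetunde is living and takes 1/5.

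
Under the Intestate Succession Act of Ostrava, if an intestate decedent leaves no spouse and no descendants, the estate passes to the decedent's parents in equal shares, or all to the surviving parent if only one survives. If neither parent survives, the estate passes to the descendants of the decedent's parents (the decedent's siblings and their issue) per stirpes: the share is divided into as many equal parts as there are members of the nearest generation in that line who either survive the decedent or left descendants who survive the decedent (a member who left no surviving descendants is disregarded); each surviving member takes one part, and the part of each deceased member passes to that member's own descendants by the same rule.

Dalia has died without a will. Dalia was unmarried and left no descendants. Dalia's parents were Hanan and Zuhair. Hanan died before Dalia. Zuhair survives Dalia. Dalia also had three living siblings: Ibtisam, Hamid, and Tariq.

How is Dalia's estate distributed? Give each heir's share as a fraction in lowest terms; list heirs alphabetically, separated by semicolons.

Only one parent, Zuhair, survives, so Zuhair takes the entire estate. The siblings take nothing because a surviving parent has priority.

Zuhair 1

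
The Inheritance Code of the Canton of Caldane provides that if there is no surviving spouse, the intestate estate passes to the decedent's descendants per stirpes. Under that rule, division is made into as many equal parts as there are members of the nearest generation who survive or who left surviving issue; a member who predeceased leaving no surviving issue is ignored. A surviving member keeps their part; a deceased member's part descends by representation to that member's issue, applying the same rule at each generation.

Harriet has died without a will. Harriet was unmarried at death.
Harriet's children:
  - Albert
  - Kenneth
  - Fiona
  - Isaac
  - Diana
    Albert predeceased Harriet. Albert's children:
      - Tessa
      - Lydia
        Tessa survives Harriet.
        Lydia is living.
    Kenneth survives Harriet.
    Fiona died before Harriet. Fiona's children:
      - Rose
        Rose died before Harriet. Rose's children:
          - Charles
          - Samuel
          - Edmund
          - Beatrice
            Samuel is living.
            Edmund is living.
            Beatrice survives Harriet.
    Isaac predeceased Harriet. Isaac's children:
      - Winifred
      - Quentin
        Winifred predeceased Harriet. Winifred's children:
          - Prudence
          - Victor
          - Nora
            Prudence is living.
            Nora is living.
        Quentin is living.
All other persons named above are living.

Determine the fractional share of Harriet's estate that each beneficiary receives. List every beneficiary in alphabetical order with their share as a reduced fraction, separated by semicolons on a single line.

There is no surviving spouse, so the entire estate passes to Harriet's descendants per stirpes.
The estate is divided into 5 equal shares of 1/5 among Albert, Kenneth, Fiona, Isaac, Diana.
Albert predeceased; the 1/5 allotted to Albert's branch passes to Albert's issue by representation.
The 1/5 is divided into 2 equal shares of 1/10 among Tessa, Lydia.
Tessa is living and takes 1/10.
Lydia is living and takes 1/10.
Kenneth is living and takes 1/5.
Fiona predeceased; the 1/5 allotted to Fiona's branch passes to Fiona's issue by representation.
Rose's line is the sole branch at this level, so the full 1/5 passes to Rose's issue by representation.
The 1/5 is divided into 4 equal shares of 1/20 among Charles, Samuel, Edmund, Beatrice.
Charles is living and takes 1/20.
Samuel is living and takes 1/20.
Edmund is living and takes 1/20.
Beatrice is living and takes 1/20.
Isaac predeceased; the 1/5 allotted to Isaac's branch passes to Isaac's issue by representation.
The 1/5 is divided into 2 equal shares of 1/10 among Winifred, Quentin.
Winifred predeceased; the 1/10 allotted to Winifred's branch passes to Winifred's issue by representation.
The 1/10 is divided into 3 equal shares of 1/30 among Prudence, Victor, Nora.
Prudence is living and takes 1/30.
Victor is living and takes 1/30.
Nora is living and takes 1/30.
Quentin is living and takes 1/10.
Diana is living and takes 1/5.

Beatrice 1/20; Charles 1/20; Diana 1/5; Edmund 1/20; Kenneth 1/5; Lydia 1/10; Nora 1/30; Prudence 1/30; Quentin 1/10; Samuel 1/20; Tessa 1/10; Victor 1/30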